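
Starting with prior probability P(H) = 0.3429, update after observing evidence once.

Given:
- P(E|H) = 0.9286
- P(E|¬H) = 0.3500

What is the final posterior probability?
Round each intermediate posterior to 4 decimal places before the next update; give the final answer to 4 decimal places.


Sequential Bayesian updating:

Initial prior: P(H) = 0.3429

Update 1:
  P(E) = 0.9286 × 0.3429 + 0.3500 × 0.6571 = 0.31841694 + 0.22998500 = 0.54840194
  P(H|E) = 0.31841694 / 0.54840194 = 0.5806

Final posterior: 0.5806


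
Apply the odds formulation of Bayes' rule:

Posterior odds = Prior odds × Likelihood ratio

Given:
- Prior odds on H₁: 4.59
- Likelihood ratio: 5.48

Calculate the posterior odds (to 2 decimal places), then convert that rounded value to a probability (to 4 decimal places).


Step 1: Calculate posterior odds
Posterior odds = Prior odds × LR
               = 4.59 × 5.48
               = 25.15

Step 2: Convert to probability
P(H₁|E) = Posterior odds / (1 + Posterior odds)
       = 25.15 / (1 + 25.15)
       = 25.15 / 26.15
       = 0.9618

The evidence increased P(H₁) from 0.8211 to 0.9618.


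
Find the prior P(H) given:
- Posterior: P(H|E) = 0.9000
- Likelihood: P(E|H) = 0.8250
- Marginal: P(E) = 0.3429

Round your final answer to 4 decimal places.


From Bayes' theorem: P(H|E) = P(E|H) × P(H) / P(E)

Rearranging for P(H):
P(H) = P(H|E) × P(E) / P(E|H)
     = 0.9000 × 0.3429 / 0.8250
     = 0.30861000 / 0.8250
     = 0.3741


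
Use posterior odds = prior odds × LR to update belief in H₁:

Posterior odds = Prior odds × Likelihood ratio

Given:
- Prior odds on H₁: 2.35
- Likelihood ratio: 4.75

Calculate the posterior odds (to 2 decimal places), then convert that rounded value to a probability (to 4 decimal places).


Step 1: Calculate posterior odds
Posterior odds = Prior odds × LR
               = 2.35 × 4.75
               = 11.16

Step 2: Convert to probability
P(H₁|E) = Posterior odds / (1 + Posterior odds)
       = 11.16 / (1 + 11.16)
       = 11.16 / 12.16
       = 0.9178

The evidence increased P(H₁) from 0.7015 to 0.9178.


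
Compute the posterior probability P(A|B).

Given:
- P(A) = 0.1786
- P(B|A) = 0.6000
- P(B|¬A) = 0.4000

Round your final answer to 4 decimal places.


Bayes' theorem: P(A|B) = P(B|A) × P(A) / P(B)

Step 1: Calculate P(B) using law of total probability
P(B) = P(B|A)P(A) + P(B|¬A)P(¬A)
     = 0.6000 × 0.1786 + 0.4000 × 0.8214
     = 0.10716000 + 0.32856000
     = 0.43572000

Step 2: Apply Bayes' theorem
P(A|B) = P(B|A) × P(A) / P(B)
       = 0.10716000 / 0.43572000
       = 0.2459


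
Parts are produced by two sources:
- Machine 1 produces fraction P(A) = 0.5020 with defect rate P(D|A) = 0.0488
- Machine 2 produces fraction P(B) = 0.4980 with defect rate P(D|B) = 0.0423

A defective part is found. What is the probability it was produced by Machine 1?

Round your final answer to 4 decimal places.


Let A = from Machine 1, D = defective

Given:
- P(A) = 0.5020, P(B) = 0.4980
- P(D|A) = 0.0488, P(D|B) = 0.0423

Step 1: Find P(D)
P(D) = P(D|A)P(A) + P(D|B)P(B)
     = 0.0488 × 0.5020 + 0.0423 × 0.4980
     = 0.02449760 + 0.02106540
     = 0.04556300

Step 2: Apply Bayes' theorem
P(A|D) = P(D|A)P(A) / P(D)
       = 0.02449760 / 0.04556300
       = 0.5377


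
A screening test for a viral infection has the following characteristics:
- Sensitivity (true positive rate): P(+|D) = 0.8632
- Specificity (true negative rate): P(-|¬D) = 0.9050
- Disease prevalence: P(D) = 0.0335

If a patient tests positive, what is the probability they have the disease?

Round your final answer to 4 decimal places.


Let D = has disease, + = positive test

Given:
- P(D) = 0.0335 (prevalence)
- P(+|D) = 0.8632 (sensitivity)
- P(-|¬D) = 0.9050 (specificity)
- P(+|¬D) = 0.0950 (false positive rate = 1 - specificity)

Step 1: Find P(+)
P(+) = P(+|D)P(D) + P(+|¬D)P(¬D)
     = 0.8632 × 0.0335 + 0.0950 × 0.9665
     = 0.02891720 + 0.09181750
     = 0.12073470

Step 2: Apply Bayes' theorem for P(D|+)
P(D|+) = P(+|D)P(D) / P(+)
       = 0.02891720 / 0.12073470
       = 0.2395


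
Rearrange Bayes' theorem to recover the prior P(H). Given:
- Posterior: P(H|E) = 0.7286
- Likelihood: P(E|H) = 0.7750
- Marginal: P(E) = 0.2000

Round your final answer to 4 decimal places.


From Bayes' theorem: P(H|E) = P(E|H) × P(H) / P(E)

Rearranging for P(H):
P(H) = P(H|E) × P(E) / P(E|H)
     = 0.7286 × 0.2000 / 0.7750
     = 0.14572000 / 0.7750
     = 0.1880


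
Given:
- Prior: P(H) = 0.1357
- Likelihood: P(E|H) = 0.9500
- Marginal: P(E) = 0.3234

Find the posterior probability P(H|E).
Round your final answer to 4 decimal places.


Using Bayes' theorem:

P(H|E) = P(E|H) × P(H) / P(E)
       = 0.9500 × 0.1357 / 0.3234
       = 0.12891500 / 0.3234
       = 0.3986

The evidence strengthens our belief in H.
Prior: 0.1357 → Posterior: 0.3986


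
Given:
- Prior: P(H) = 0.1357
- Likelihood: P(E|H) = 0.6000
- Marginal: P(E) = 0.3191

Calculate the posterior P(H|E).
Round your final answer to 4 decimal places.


Using Bayes' theorem:

P(H|E) = P(E|H) × P(H) / P(E)
       = 0.6000 × 0.1357 / 0.3191
       = 0.08142000 / 0.3191
       = 0.2552

The evidence strengthens our belief in H.
Prior: 0.1357 → Posterior: 0.2552


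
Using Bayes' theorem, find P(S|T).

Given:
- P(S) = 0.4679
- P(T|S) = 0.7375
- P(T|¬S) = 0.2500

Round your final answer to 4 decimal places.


Bayes' theorem: P(S|T) = P(T|S) × P(S) / P(T)

Step 1: Calculate P(T) using law of total probability
P(T) = P(T|S)P(S) + P(T|¬S)P(¬S)
     = 0.7375 × 0.4679 + 0.2500 × 0.5321
     = 0.34507625 + 0.13302500
     = 0.47810125

Step 2: Apply Bayes' theorem
P(S|T) = P(T|S) × P(S) / P(T)
       = 0.34507625 / 0.47810125
       = 0.7218


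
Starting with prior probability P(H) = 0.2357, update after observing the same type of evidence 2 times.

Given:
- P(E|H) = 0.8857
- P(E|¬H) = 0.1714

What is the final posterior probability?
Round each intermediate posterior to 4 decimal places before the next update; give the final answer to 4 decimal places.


Sequential Bayesian updating:

Initial prior: P(H) = 0.2357

Update 1:
  P(E) = 0.8857 × 0.2357 + 0.1714 × 0.7643 = 0.20875949 + 0.13100102 = 0.33976051
  P(H|E) = 0.20875949 / 0.33976051 = 0.6144

Update 2:
  P(E) = 0.8857 × 0.6144 + 0.1714 × 0.3856 = 0.54417408 + 0.06609184 = 0.61026592
  P(H|E) = 0.54417408 / 0.61026592 = 0.8917

Final posterior: 0.8917


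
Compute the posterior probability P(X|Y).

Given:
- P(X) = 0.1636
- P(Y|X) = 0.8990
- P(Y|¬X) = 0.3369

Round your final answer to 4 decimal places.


Bayes' theorem: P(X|Y) = P(Y|X) × P(X) / P(Y)

Step 1: Calculate P(Y) using law of total probability
P(Y) = P(Y|X)P(X) + P(Y|¬X)P(¬X)
     = 0.8990 × 0.1636 + 0.3369 × 0.8364
     = 0.14707640 + 0.28178316
     = 0.42885956

Step 2: Apply Bayes' theorem
P(X|Y) = P(Y|X) × P(X) / P(Y)
       = 0.14707640 / 0.42885956
       = 0.3429


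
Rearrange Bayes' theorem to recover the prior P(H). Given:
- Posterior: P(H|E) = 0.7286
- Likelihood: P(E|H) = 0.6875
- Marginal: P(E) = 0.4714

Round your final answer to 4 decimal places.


From Bayes' theorem: P(H|E) = P(E|H) × P(H) / P(E)

Rearranging for P(H):
P(H) = P(H|E) × P(E) / P(E|H)
     = 0.7286 × 0.4714 / 0.6875
     = 0.34346204 / 0.6875
     = 0.4996


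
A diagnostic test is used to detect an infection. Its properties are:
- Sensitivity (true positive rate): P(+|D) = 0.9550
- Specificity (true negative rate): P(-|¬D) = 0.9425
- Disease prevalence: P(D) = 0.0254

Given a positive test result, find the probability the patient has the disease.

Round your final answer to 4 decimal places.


Let D = has disease, + = positive test

Given:
- P(D) = 0.0254 (prevalence)
- P(+|D) = 0.9550 (sensitivity)
- P(-|¬D) = 0.9425 (specificity)
- P(+|¬D) = 0.0575 (false positive rate = 1 - specificity)

Step 1: Find P(+)
P(+) = P(+|D)P(D) + P(+|¬D)P(¬D)
     = 0.9550 × 0.0254 + 0.0575 × 0.9746
     = 0.02425700 + 0.05603950
     = 0.08029650

Step 2: Apply Bayes' theorem for P(D|+)
P(D|+) = P(+|D)P(D) / P(+)
       = 0.02425700 / 0.08029650
       = 0.3021


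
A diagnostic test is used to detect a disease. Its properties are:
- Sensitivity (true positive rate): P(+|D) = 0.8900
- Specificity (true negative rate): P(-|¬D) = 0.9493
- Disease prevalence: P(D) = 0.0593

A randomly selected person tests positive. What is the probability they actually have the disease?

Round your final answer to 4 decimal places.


Let D = has disease, + = positive test

Given:
- P(D) = 0.0593 (prevalence)
- P(+|D) = 0.8900 (sensitivity)
- P(-|¬D) = 0.9493 (specificity)
- P(+|¬D) = 0.0507 (false positive rate = 1 - specificity)

Step 1: Find P(+)
P(+) = P(+|D)P(D) + P(+|¬D)P(¬D)
     = 0.8900 × 0.0593 + 0.0507 × 0.9407
     = 0.05277700 + 0.04769349
     = 0.10047049

Step 2: Apply Bayes' theorem for P(D|+)
P(D|+) = P(+|D)P(D) / P(+)
       = 0.05277700 / 0.10047049
       = 0.5253


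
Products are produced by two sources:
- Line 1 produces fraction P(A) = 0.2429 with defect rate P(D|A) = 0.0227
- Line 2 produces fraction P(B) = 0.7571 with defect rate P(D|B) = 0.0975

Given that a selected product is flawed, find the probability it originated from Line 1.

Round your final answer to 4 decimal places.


Let A = from Line 1, D = flawed

Given:
- P(A) = 0.2429, P(B) = 0.7571
- P(D|A) = 0.0227, P(D|B) = 0.0975

Step 1: Find P(D)
P(D) = P(D|A)P(A) + P(D|B)P(B)
     = 0.0227 × 0.2429 + 0.0975 × 0.7571
     = 0.00551383 + 0.07381725
     = 0.07933108

Step 2: Apply Bayes' theorem
P(A|D) = P(D|A)P(A) / P(D)
       = 0.00551383 / 0.07933108
       = 0.0695


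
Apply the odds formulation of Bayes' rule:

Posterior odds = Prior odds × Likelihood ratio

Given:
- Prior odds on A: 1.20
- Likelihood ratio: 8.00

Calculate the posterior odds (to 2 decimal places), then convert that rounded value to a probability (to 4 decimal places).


Step 1: Calculate posterior odds
Posterior odds = Prior odds × LR
               = 1.20 × 8.00
               = 9.60

Step 2: Convert to probability
P(A|E) = Posterior odds / (1 + Posterior odds)
       = 9.60 / (1 + 9.60)
       = 9.60 / 10.60
       = 0.9057

The evidence increased P(A) from 0.5455 to 0.9057.


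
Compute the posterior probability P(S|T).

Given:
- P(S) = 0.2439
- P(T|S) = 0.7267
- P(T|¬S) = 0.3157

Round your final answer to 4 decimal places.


Bayes' theorem: P(S|T) = P(T|S) × P(S) / P(T)

Step 1: Calculate P(T) using law of total probability
P(T) = P(T|S)P(S) + P(T|¬S)P(¬S)
     = 0.7267 × 0.2439 + 0.3157 × 0.7561
     = 0.17724213 + 0.23870077
     = 0.41594290

Step 2: Apply Bayes' theorem
P(S|T) = P(T|S) × P(S) / P(T)
       = 0.17724213 / 0.41594290
       = 0.4261


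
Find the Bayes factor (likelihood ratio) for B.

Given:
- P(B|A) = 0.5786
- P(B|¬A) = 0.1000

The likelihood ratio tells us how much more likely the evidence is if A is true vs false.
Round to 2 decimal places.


Likelihood Ratio (LR) = P(B|A) / P(B|¬A)

LR = 0.5786 / 0.1000
   = 5.79

The evidence is 5.79 times more likely if A is true than if A is false.
Since LR > 1, the evidence supports A over ¬A.


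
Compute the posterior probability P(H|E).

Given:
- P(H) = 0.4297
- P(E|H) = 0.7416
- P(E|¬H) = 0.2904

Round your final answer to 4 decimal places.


Bayes' theorem: P(H|E) = P(E|H) × P(H) / P(E)

Step 1: Calculate P(E) using law of total probability
P(E) = P(E|H)P(H) + P(E|¬H)P(¬H)
     = 0.7416 × 0.4297 + 0.2904 × 0.5703
     = 0.31866552 + 0.16561512
     = 0.48428064

Step 2: Apply Bayes' theorem
P(H|E) = P(E|H) × P(H) / P(E)
       = 0.31866552 / 0.48428064
       = 0.6580


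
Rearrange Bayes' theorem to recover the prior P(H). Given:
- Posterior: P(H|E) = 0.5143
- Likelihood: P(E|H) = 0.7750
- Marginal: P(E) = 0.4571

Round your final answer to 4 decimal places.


From Bayes' theorem: P(H|E) = P(E|H) × P(H) / P(E)

Rearranging for P(H):
P(H) = P(H|E) × P(E) / P(E|H)
     = 0.5143 × 0.4571 / 0.7750
     = 0.23508653 / 0.7750
     = 0.3033


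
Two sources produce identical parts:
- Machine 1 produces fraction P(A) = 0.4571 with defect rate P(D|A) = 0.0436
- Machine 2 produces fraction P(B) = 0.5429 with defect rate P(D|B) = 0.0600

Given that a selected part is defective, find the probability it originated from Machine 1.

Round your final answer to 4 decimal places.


Let A = from Machine 1, D = defective

Given:
- P(A) = 0.4571, P(B) = 0.5429
- P(D|A) = 0.0436, P(D|B) = 0.0600

Step 1: Find P(D)
P(D) = P(D|A)P(A) + P(D|B)P(B)
     = 0.0436 × 0.4571 + 0.0600 × 0.5429
     = 0.01992956 + 0.03257400
     = 0.05250356

Step 2: Apply Bayes' theorem
P(A|D) = P(D|A)P(A) / P(D)
       = 0.01992956 / 0.05250356
       = 0.3796


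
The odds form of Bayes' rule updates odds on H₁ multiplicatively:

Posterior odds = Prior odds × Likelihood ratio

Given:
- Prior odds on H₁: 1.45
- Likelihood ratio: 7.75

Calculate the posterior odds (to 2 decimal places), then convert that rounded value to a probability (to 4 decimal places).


Step 1: Calculate posterior odds
Posterior odds = Prior odds × LR
               = 1.45 × 7.75
               = 11.24

Step 2: Convert to probability
P(H₁|E) = Posterior odds / (1 + Posterior odds)
       = 11.24 / (1 + 11.24)
       = 11.24 / 12.24
       = 0.9183

The evidence increased P(H₁) from 0.5918 to 0.9183.


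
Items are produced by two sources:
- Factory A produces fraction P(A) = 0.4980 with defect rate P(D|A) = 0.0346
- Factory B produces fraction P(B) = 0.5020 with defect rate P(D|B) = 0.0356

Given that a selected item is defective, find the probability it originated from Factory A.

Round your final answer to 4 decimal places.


Let A = from Factory A, D = defective

Given:
- P(A) = 0.4980, P(B) = 0.5020
- P(D|A) = 0.0346, P(D|B) = 0.0356

Step 1: Find P(D)
P(D) = P(D|A)P(A) + P(D|B)P(B)
     = 0.0346 × 0.4980 + 0.0356 × 0.5020
     = 0.01723080 + 0.01787120
     = 0.03510200

Step 2: Apply Bayes' theorem
P(A|D) = P(D|A)P(A) / P(D)
       = 0.01723080 / 0.03510200
       = 0.4909


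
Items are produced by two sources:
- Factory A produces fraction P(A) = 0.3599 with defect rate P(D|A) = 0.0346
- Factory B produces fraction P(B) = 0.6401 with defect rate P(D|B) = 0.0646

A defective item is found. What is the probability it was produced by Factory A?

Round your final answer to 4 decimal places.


Let A = from Factory A, D = defective

Given:
- P(A) = 0.3599, P(B) = 0.6401
- P(D|A) = 0.0346, P(D|B) = 0.0646

Step 1: Find P(D)
P(D) = P(D|A)P(A) + P(D|B)P(B)
     = 0.0346 × 0.3599 + 0.0646 × 0.6401
     = 0.01245254 + 0.04135046
     = 0.05380300

Step 2: Apply Bayes' theorem
P(A|D) = P(D|A)P(A) / P(D)
       = 0.01245254 / 0.05380300
       = 0.2314


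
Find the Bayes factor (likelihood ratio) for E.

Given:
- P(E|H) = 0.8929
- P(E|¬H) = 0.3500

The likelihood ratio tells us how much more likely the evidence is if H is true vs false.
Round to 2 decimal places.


Likelihood Ratio (LR) = P(E|H) / P(E|¬H)

LR = 0.8929 / 0.3500
   = 2.55

The evidence is 2.55 times more likely if H is true than if H is false.
LR > 1, so observing E raises the odds in favor of H.


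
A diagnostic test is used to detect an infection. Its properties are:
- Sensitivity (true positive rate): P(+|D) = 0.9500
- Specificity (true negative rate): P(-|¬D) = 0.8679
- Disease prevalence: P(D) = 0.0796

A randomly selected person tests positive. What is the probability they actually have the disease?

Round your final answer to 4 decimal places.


Let D = has disease, + = positive test

Given:
- P(D) = 0.0796 (prevalence)
- P(+|D) = 0.9500 (sensitivity)
- P(-|¬D) = 0.8679 (specificity)
- P(+|¬D) = 0.1321 (false positive rate = 1 - specificity)

Step 1: Find P(+)
P(+) = P(+|D)P(D) + P(+|¬D)P(¬D)
     = 0.9500 × 0.0796 + 0.1321 × 0.9204
     = 0.07562000 + 0.12158484
     = 0.19720484

Step 2: Apply Bayes' theorem for P(D|+)
P(D|+) = P(+|D)P(D) / P(+)
       = 0.07562000 / 0.19720484
       = 0.3835


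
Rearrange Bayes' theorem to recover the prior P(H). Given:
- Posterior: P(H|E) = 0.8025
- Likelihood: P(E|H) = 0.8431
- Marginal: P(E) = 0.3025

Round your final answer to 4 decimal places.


From Bayes' theorem: P(H|E) = P(E|H) × P(H) / P(E)

Rearranging for P(H):
P(H) = P(H|E) × P(E) / P(E|H)
     = 0.8025 × 0.3025 / 0.8431
     = 0.24275625 / 0.8431
     = 0.2879


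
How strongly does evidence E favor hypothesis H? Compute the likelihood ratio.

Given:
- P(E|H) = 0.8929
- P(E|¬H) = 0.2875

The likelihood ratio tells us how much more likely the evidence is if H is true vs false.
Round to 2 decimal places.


Likelihood Ratio (LR) = P(E|H) / P(E|¬H)

LR = 0.8929 / 0.2875
   = 3.11

The evidence is 3.11 times more likely if H is true than if H is false.
LR > 1, so observing E raises the odds in favor of H.


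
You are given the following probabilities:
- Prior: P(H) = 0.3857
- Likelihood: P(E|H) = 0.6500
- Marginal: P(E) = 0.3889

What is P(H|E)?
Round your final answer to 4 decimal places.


Using Bayes' theorem:

P(H|E) = P(E|H) × P(H) / P(E)
       = 0.6500 × 0.3857 / 0.3889
       = 0.25070500 / 0.3889
       = 0.6447

The evidence strengthens our belief in H.
Prior: 0.3857 → Posterior: 0.6447


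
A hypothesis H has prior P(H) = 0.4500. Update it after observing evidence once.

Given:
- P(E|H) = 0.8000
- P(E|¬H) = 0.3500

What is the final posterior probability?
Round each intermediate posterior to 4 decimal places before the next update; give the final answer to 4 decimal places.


Sequential Bayesian updating:

Initial prior: P(H) = 0.4500

Update 1:
  P(E) = 0.8000 × 0.4500 + 0.3500 × 0.5500 = 0.36000000 + 0.19250000 = 0.55250000
  P(H|E) = 0.36000000 / 0.55250000 = 0.6516

Final posterior: 0.6516


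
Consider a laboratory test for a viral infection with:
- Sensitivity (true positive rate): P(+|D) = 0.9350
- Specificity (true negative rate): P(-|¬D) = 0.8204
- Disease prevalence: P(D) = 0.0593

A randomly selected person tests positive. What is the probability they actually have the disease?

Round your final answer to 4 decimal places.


Let D = has disease, + = positive test

Given:
- P(D) = 0.0593 (prevalence)
- P(+|D) = 0.9350 (sensitivity)
- P(-|¬D) = 0.8204 (specificity)
- P(+|¬D) = 0.1796 (false positive rate = 1 - specificity)

Step 1: Find P(+)
P(+) = P(+|D)P(D) + P(+|¬D)P(¬D)
     = 0.9350 × 0.0593 + 0.1796 × 0.9407
     = 0.05544550 + 0.16894972
     = 0.22439522

Step 2: Apply Bayes' theorem for P(D|+)
P(D|+) = P(+|D)P(D) / P(+)
       = 0.05544550 / 0.22439522
       = 0.2471


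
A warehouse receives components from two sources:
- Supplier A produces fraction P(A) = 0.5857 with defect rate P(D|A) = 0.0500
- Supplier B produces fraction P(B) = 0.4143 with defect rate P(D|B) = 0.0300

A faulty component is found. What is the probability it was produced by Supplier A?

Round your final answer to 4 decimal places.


Let A = from Supplier A, D = faulty

Given:
- P(A) = 0.5857, P(B) = 0.4143
- P(D|A) = 0.0500, P(D|B) = 0.0300

Step 1: Find P(D)
P(D) = P(D|A)P(A) + P(D|B)P(B)
     = 0.0500 × 0.5857 + 0.0300 × 0.4143
     = 0.02928500 + 0.01242900
     = 0.04171400

Step 2: Apply Bayes' theorem
P(A|D) = P(D|A)P(A) / P(D)
       = 0.02928500 / 0.04171400
       = 0.7020


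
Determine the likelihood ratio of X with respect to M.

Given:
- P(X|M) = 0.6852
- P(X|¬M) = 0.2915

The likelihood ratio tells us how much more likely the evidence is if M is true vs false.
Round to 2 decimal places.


Likelihood Ratio (LR) = P(X|M) / P(X|¬M)

LR = 0.6852 / 0.2915
   = 2.35

The evidence is 2.35 times more likely if M is true than if M is false.
LR > 1, so observing X raises the odds in favor of M.


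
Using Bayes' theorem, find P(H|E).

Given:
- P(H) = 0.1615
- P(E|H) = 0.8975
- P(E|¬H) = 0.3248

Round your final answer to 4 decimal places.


Bayes' theorem: P(H|E) = P(E|H) × P(H) / P(E)

Step 1: Calculate P(E) using law of total probability
P(E) = P(E|H)P(H) + P(E|¬H)P(¬H)
     = 0.8975 × 0.1615 + 0.3248 × 0.8385
     = 0.14494625 + 0.27234480
     = 0.41729105

Step 2: Apply Bayes' theorem
P(H|E) = P(E|H) × P(H) / P(E)
       = 0.14494625 / 0.41729105
       = 0.3474


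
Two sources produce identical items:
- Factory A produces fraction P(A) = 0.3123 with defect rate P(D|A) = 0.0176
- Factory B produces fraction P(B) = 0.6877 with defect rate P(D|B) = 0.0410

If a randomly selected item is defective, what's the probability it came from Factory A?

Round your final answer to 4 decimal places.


Let A = from Factory A, D = defective

Given:
- P(A) = 0.3123, P(B) = 0.6877
- P(D|A) = 0.0176, P(D|B) = 0.0410

Step 1: Find P(D)
P(D) = P(D|A)P(A) + P(D|B)P(B)
     = 0.0176 × 0.3123 + 0.0410 × 0.6877
     = 0.00549648 + 0.02819570
     = 0.03369218

Step 2: Apply Bayes' theorem
P(A|D) = P(D|A)P(A) / P(D)
       = 0.00549648 / 0.03369218
       = 0.1631


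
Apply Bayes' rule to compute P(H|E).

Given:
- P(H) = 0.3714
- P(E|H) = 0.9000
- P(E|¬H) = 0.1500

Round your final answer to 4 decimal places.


Bayes' theorem: P(H|E) = P(E|H) × P(H) / P(E)

Step 1: Calculate P(E) using law of total probability
P(E) = P(E|H)P(H) + P(E|¬H)P(¬H)
     = 0.9000 × 0.3714 + 0.1500 × 0.6286
     = 0.33426000 + 0.09429000
     = 0.42855000

Step 2: Apply Bayes' theorem
P(H|E) = P(E|H) × P(H) / P(E)
       = 0.33426000 / 0.42855000
       = 0.7800


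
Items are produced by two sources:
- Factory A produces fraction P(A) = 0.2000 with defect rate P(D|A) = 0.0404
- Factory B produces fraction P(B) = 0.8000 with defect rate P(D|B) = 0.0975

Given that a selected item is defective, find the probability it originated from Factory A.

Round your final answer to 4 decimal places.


Let A = from Factory A, D = defective

Given:
- P(A) = 0.2000, P(B) = 0.8000
- P(D|A) = 0.0404, P(D|B) = 0.0975

Step 1: Find P(D)
P(D) = P(D|A)P(A) + P(D|B)P(B)
     = 0.0404 × 0.2000 + 0.0975 × 0.8000
     = 0.00808000 + 0.07800000
     = 0.08608000

Step 2: Apply Bayes' theorem
P(A|D) = P(D|A)P(A) / P(D)
       = 0.00808000 / 0.08608000
       = 0.0939


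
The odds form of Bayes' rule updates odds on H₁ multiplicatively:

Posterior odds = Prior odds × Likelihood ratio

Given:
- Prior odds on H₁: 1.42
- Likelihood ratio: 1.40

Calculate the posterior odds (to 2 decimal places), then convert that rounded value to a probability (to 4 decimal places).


Step 1: Calculate posterior odds
Posterior odds = Prior odds × LR
               = 1.42 × 1.40
               = 1.99

Step 2: Convert to probability
P(H₁|E) = Posterior odds / (1 + Posterior odds)
       = 1.99 / (1 + 1.99)
       = 1.99 / 2.99
       = 0.6656

The evidence increased P(H₁) from 0.5868 to 0.6656.


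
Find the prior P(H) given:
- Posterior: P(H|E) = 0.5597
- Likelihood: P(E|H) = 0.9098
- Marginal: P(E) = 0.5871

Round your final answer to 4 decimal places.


From Bayes' theorem: P(H|E) = P(E|H) × P(H) / P(E)

Rearranging for P(H):
P(H) = P(H|E) × P(E) / P(E|H)
     = 0.5597 × 0.5871 / 0.9098
     = 0.32859987 / 0.9098
     = 0.3612


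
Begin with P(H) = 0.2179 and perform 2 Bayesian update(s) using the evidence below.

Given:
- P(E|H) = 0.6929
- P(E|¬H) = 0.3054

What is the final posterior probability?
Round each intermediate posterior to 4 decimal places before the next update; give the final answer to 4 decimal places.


Sequential Bayesian updating:

Initial prior: P(H) = 0.2179

Update 1:
  P(E) = 0.6929 × 0.2179 + 0.3054 × 0.7821 = 0.15098291 + 0.23885334 = 0.38983625
  P(H|E) = 0.15098291 / 0.38983625 = 0.3873

Update 2:
  P(E) = 0.6929 × 0.3873 + 0.3054 × 0.6127 = 0.26836017 + 0.18711858 = 0.45547875
  P(H|E) = 0.26836017 / 0.45547875 = 0.5892

Final posterior: 0.5892


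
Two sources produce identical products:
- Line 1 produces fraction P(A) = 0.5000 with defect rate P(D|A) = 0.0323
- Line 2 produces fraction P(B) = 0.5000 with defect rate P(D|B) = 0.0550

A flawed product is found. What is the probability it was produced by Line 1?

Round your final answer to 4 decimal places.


Let A = from Line 1, D = flawed

Given:
- P(A) = 0.5000, P(B) = 0.5000
- P(D|A) = 0.0323, P(D|B) = 0.0550

Step 1: Find P(D)
P(D) = P(D|A)P(A) + P(D|B)P(B)
     = 0.0323 × 0.5000 + 0.0550 × 0.5000
     = 0.01615000 + 0.02750000
     = 0.04365000

Step 2: Apply Bayes' theorem
P(A|D) = P(D|A)P(A) / P(D)
       = 0.01615000 / 0.04365000
       = 0.3700


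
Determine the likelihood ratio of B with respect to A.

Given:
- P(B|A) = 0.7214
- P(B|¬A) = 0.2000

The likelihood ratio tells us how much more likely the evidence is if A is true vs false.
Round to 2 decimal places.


Likelihood Ratio (LR) = P(B|A) / P(B|¬A)

LR = 0.7214 / 0.2000
   = 3.61

The evidence is 3.61 times more likely if A is true than if A is false.
Since LR > 1, the evidence supports A over ¬A.


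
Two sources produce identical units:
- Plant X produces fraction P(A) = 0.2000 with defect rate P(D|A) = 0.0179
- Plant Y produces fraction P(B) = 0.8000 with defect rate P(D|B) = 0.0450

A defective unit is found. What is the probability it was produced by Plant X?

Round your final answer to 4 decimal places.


Let A = from Plant X, D = defective

Given:
- P(A) = 0.2000, P(B) = 0.8000
- P(D|A) = 0.0179, P(D|B) = 0.0450

Step 1: Find P(D)
P(D) = P(D|A)P(A) + P(D|B)P(B)
     = 0.0179 × 0.2000 + 0.0450 × 0.8000
     = 0.00358000 + 0.03600000
     = 0.03958000

Step 2: Apply Bayes' theorem
P(A|D) = P(D|A)P(A) / P(D)
       = 0.00358000 / 0.03958000
       = 0.0904


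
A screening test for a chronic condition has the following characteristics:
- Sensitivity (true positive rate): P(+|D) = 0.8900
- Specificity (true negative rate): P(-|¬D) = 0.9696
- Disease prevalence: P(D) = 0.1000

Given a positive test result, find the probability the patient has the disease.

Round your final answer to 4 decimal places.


Let D = has disease, + = positive test

Given:
- P(D) = 0.1000 (prevalence)
- P(+|D) = 0.8900 (sensitivity)
- P(-|¬D) = 0.9696 (specificity)
- P(+|¬D) = 0.0304 (false positive rate = 1 - specificity)

Step 1: Find P(+)
P(+) = P(+|D)P(D) + P(+|¬D)P(¬D)
     = 0.8900 × 0.1000 + 0.0304 × 0.9000
     = 0.08900000 + 0.02736000
     = 0.11636000

Step 2: Apply Bayes' theorem for P(D|+)
P(D|+) = P(+|D)P(D) / P(+)
       = 0.08900000 / 0.11636000
       = 0.7649


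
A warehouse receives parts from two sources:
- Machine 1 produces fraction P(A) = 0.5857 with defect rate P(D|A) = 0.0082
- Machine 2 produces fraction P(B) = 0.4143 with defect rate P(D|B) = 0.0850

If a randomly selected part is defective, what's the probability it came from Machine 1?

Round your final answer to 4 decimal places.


Let A = from Machine 1, D = defective

Given:
- P(A) = 0.5857, P(B) = 0.4143
- P(D|A) = 0.0082, P(D|B) = 0.0850

Step 1: Find P(D)
P(D) = P(D|A)P(A) + P(D|B)P(B)
     = 0.0082 × 0.5857 + 0.0850 × 0.4143
     = 0.00480274 + 0.03521550
     = 0.04001824

Step 2: Apply Bayes' theorem
P(A|D) = P(D|A)P(A) / P(D)
       = 0.00480274 / 0.04001824
       = 0.1200


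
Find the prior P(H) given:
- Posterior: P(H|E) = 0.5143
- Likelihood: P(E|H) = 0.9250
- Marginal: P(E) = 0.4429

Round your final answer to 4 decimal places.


From Bayes' theorem: P(H|E) = P(E|H) × P(H) / P(E)

Rearranging for P(H):
P(H) = P(H|E) × P(E) / P(E|H)
     = 0.5143 × 0.4429 / 0.9250
     = 0.22778347 / 0.9250
     = 0.2463


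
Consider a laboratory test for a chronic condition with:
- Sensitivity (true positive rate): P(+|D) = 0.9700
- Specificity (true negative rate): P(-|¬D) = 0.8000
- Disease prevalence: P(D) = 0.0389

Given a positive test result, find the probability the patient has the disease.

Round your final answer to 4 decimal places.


Let D = has disease, + = positive test

Given:
- P(D) = 0.0389 (prevalence)
- P(+|D) = 0.9700 (sensitivity)
- P(-|¬D) = 0.8000 (specificity)
- P(+|¬D) = 0.2000 (false positive rate = 1 - specificity)

Step 1: Find P(+)
P(+) = P(+|D)P(D) + P(+|¬D)P(¬D)
     = 0.9700 × 0.0389 + 0.2000 × 0.9611
     = 0.03773300 + 0.19222000
     = 0.22995300

Step 2: Apply Bayes' theorem for P(D|+)
P(D|+) = P(+|D)P(D) / P(+)
       = 0.03773300 / 0.22995300
       = 0.1641


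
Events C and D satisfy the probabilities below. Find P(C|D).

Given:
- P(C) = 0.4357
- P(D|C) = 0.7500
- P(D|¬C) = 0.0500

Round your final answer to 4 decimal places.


Bayes' theorem: P(C|D) = P(D|C) × P(C) / P(D)

Step 1: Calculate P(D) using law of total probability
P(D) = P(D|C)P(C) + P(D|¬C)P(¬C)
     = 0.7500 × 0.4357 + 0.0500 × 0.5643
     = 0.32677500 + 0.02821500
     = 0.35499000

Step 2: Apply Bayes' theorem
P(C|D) = P(D|C) × P(C) / P(D)
       = 0.32677500 / 0.35499000
       = 0.9205


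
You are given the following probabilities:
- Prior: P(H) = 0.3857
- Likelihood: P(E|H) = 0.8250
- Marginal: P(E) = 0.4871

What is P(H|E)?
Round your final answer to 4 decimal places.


Using Bayes' theorem:

P(H|E) = P(E|H) × P(H) / P(E)
       = 0.8250 × 0.3857 / 0.4871
       = 0.31820250 / 0.4871
       = 0.6533

The evidence strengthens our belief in H.
Prior: 0.3857 → Posterior: 0.6533


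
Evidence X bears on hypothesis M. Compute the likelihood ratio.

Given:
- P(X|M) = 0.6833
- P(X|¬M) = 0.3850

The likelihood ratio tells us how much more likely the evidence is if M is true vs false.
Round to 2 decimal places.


Likelihood Ratio (LR) = P(X|M) / P(X|¬M)

LR = 0.6833 / 0.3850
   = 1.77

The evidence is 1.77 times more likely if M is true than if M is false.
LR > 1, so observing X raises the odds in favor of M.


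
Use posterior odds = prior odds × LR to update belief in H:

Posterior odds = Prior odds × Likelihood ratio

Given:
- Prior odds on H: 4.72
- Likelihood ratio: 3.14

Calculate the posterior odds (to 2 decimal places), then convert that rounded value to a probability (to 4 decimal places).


Step 1: Calculate posterior odds
Posterior odds = Prior odds × LR
               = 4.72 × 3.14
               = 14.82

Step 2: Convert to probability
P(H|E) = Posterior odds / (1 + Posterior odds)
       = 14.82 / (1 + 14.82)
       = 14.82 / 15.82
       = 0.9368

The evidence increased P(H) from 0.8252 to 0.9368.


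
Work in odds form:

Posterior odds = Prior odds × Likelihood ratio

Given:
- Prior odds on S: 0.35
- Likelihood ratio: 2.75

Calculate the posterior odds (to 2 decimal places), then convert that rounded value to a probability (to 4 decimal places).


Step 1: Calculate posterior odds
Posterior odds = Prior odds × LR
               = 0.35 × 2.75
               = 0.96

Step 2: Convert to probability
P(S|E) = Posterior odds / (1 + Posterior odds)
       = 0.96 / (1 + 0.96)
       = 0.96 / 1.96
       = 0.4898

The evidence increased P(S) from 0.2593 to 0.4898.


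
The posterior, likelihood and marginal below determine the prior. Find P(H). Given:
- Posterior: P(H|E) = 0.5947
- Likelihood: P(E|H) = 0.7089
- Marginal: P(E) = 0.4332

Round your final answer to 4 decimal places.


From Bayes' theorem: P(H|E) = P(E|H) × P(H) / P(E)

Rearranging for P(H):
P(H) = P(H|E) × P(E) / P(E|H)
     = 0.5947 × 0.4332 / 0.7089
     = 0.25762404 / 0.7089
     = 0.3634


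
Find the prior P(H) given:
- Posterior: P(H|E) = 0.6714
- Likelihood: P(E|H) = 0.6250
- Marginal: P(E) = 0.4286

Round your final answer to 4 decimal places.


From Bayes' theorem: P(H|E) = P(E|H) × P(H) / P(E)

Rearranging for P(H):
P(H) = P(H|E) × P(E) / P(E|H)
     = 0.6714 × 0.4286 / 0.6250
     = 0.28776204 / 0.6250
     = 0.4604


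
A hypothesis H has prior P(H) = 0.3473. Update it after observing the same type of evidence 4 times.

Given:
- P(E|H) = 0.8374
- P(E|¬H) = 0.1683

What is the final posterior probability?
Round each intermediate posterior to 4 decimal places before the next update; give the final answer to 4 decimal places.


Sequential Bayesian updating:

Initial prior: P(H) = 0.3473

Update 1:
  P(E) = 0.8374 × 0.3473 + 0.1683 × 0.6527 = 0.29082902 + 0.10984941 = 0.40067843
  P(H|E) = 0.29082902 / 0.40067843 = 0.7258

Update 2:
  P(E) = 0.8374 × 0.7258 + 0.1683 × 0.2742 = 0.60778492 + 0.04614786 = 0.65393278
  P(H|E) = 0.60778492 / 0.65393278 = 0.9294

Update 3:
  P(E) = 0.8374 × 0.9294 + 0.1683 × 0.0706 = 0.77827956 + 0.01188198 = 0.79016154
  P(H|E) = 0.77827956 / 0.79016154 = 0.9850

Update 4:
  P(E) = 0.8374 × 0.9850 + 0.1683 × 0.0150 = 0.82483900 + 0.00252450 = 0.82736350
  P(H|E) = 0.82483900 / 0.82736350 = 0.9969

Final posterior: 0.9969


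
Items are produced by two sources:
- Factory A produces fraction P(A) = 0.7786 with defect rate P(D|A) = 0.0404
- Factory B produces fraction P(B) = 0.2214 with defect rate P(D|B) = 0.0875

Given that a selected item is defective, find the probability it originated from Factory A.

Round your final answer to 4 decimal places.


Let A = from Factory A, D = defective

Given:
- P(A) = 0.7786, P(B) = 0.2214
- P(D|A) = 0.0404, P(D|B) = 0.0875

Step 1: Find P(D)
P(D) = P(D|A)P(A) + P(D|B)P(B)
     = 0.0404 × 0.7786 + 0.0875 × 0.2214
     = 0.03145544 + 0.01937250
     = 0.05082794

Step 2: Apply Bayes' theorem
P(A|D) = P(D|A)P(A) / P(D)
       = 0.03145544 / 0.05082794
       = 0.6189


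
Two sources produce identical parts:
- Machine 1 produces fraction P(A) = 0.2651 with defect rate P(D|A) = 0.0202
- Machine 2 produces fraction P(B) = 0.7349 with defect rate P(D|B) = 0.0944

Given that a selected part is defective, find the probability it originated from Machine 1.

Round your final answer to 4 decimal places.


Let A = from Machine 1, D = defective

Given:
- P(A) = 0.2651, P(B) = 0.7349
- P(D|A) = 0.0202, P(D|B) = 0.0944

Step 1: Find P(D)
P(D) = P(D|A)P(A) + P(D|B)P(B)
     = 0.0202 × 0.2651 + 0.0944 × 0.7349
     = 0.00535502 + 0.06937456
     = 0.07472958

Step 2: Apply Bayes' theorem
P(A|D) = P(D|A)P(A) / P(D)
       = 0.00535502 / 0.07472958
       = 0.0717


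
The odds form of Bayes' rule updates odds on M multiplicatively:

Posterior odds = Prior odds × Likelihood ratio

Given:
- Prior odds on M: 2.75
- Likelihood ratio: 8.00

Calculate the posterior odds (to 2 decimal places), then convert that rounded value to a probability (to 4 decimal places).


Step 1: Calculate posterior odds
Posterior odds = Prior odds × LR
               = 2.75 × 8.00
               = 22.00

Step 2: Convert to probability
P(M|E) = Posterior odds / (1 + Posterior odds)
       = 22.00 / (1 + 22.00)
       = 22.00 / 23.00
       = 0.9565

The evidence increased P(M) from 0.7333 to 0.9565.


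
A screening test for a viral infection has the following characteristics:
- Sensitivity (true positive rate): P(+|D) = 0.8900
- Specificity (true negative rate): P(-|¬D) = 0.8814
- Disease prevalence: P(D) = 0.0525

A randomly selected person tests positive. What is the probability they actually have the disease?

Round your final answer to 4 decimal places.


Let D = has disease, + = positive test

Given:
- P(D) = 0.0525 (prevalence)
- P(+|D) = 0.8900 (sensitivity)
- P(-|¬D) = 0.8814 (specificity)
- P(+|¬D) = 0.1186 (false positive rate = 1 - specificity)

Step 1: Find P(+)
P(+) = P(+|D)P(D) + P(+|¬D)P(¬D)
     = 0.8900 × 0.0525 + 0.1186 × 0.9475
     = 0.04672500 + 0.11237350
     = 0.15909850

Step 2: Apply Bayes' theorem for P(D|+)
P(D|+) = P(+|D)P(D) / P(+)
       = 0.04672500 / 0.15909850
       = 0.2937


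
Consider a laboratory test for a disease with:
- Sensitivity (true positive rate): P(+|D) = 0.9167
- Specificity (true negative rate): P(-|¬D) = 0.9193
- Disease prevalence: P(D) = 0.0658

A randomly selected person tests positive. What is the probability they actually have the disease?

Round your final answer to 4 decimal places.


Let D = has disease, + = positive test

Given:
- P(D) = 0.0658 (prevalence)
- P(+|D) = 0.9167 (sensitivity)
- P(-|¬D) = 0.9193 (specificity)
- P(+|¬D) = 0.0807 (false positive rate = 1 - specificity)

Step 1: Find P(+)
P(+) = P(+|D)P(D) + P(+|¬D)P(¬D)
     = 0.9167 × 0.0658 + 0.0807 × 0.9342
     = 0.06031886 + 0.07538994
     = 0.13570880

Step 2: Apply Bayes' theorem for P(D|+)
P(D|+) = P(+|D)P(D) / P(+)
       = 0.06031886 / 0.13570880
       = 0.4445


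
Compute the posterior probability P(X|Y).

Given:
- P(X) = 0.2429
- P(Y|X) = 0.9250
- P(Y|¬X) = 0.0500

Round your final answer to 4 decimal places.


Bayes' theorem: P(X|Y) = P(Y|X) × P(X) / P(Y)

Step 1: Calculate P(Y) using law of total probability
P(Y) = P(Y|X)P(X) + P(Y|¬X)P(¬X)
     = 0.9250 × 0.2429 + 0.0500 × 0.7571
     = 0.22468250 + 0.03785500
     = 0.26253750

Step 2: Apply Bayes' theorem
P(X|Y) = P(Y|X) × P(X) / P(Y)
       = 0.22468250 / 0.26253750
       = 0.8558


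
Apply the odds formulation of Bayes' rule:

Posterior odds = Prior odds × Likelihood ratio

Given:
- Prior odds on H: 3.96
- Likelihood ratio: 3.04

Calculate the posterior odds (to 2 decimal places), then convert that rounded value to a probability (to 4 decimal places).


Step 1: Calculate posterior odds
Posterior odds = Prior odds × LR
               = 3.96 × 3.04
               = 12.04

Step 2: Convert to probability
P(H|E) = Posterior odds / (1 + Posterior odds)
       = 12.04 / (1 + 12.04)
       = 12.04 / 13.04
       = 0.9233

The evidence increased P(H) from 0.7984 to 0.9233.


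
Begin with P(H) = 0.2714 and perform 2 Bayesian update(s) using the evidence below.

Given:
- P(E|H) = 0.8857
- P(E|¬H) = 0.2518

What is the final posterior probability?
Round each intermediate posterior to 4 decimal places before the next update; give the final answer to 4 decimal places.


Sequential Bayesian updating:

Initial prior: P(H) = 0.2714

Update 1:
  P(E) = 0.8857 × 0.2714 + 0.2518 × 0.7286 = 0.24037898 + 0.18346148 = 0.42384046
  P(H|E) = 0.24037898 / 0.42384046 = 0.5671

Update 2:
  P(E) = 0.8857 × 0.5671 + 0.2518 × 0.4329 = 0.50228047 + 0.10900422 = 0.61128469
  P(H|E) = 0.50228047 / 0.61128469 = 0.8217

Final posterior: 0.8217


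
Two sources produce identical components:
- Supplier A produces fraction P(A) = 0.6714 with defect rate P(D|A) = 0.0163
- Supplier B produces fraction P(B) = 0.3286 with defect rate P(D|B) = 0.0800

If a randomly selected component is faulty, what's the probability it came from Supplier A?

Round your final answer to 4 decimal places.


Let A = from Supplier A, D = faulty

Given:
- P(A) = 0.6714, P(B) = 0.3286
- P(D|A) = 0.0163, P(D|B) = 0.0800

Step 1: Find P(D)
P(D) = P(D|A)P(A) + P(D|B)P(B)
     = 0.0163 × 0.6714 + 0.0800 × 0.3286
     = 0.01094382 + 0.02628800
     = 0.03723182

Step 2: Apply Bayes' theorem
P(A|D) = P(D|A)P(A) / P(D)
       = 0.01094382 / 0.03723182
       = 0.2939


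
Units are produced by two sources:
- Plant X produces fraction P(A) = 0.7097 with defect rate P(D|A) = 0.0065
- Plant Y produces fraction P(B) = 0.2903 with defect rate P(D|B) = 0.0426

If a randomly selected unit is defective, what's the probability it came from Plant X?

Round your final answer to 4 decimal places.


Let A = from Plant X, D = defective

Given:
- P(A) = 0.7097, P(B) = 0.2903
- P(D|A) = 0.0065, P(D|B) = 0.0426

Step 1: Find P(D)
P(D) = P(D|A)P(A) + P(D|B)P(B)
     = 0.0065 × 0.7097 + 0.0426 × 0.2903
     = 0.00461305 + 0.01236678
     = 0.01697983

Step 2: Apply Bayes' theorem
P(A|D) = P(D|A)P(A) / P(D)
       = 0.00461305 / 0.01697983
       = 0.2717


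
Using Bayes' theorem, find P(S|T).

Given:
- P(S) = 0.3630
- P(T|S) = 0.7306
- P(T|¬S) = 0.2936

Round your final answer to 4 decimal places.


Bayes' theorem: P(S|T) = P(T|S) × P(S) / P(T)

Step 1: Calculate P(T) using law of total probability
P(T) = P(T|S)P(S) + P(T|¬S)P(¬S)
     = 0.7306 × 0.3630 + 0.2936 × 0.6370
     = 0.26520780 + 0.18702320
     = 0.45223100

Step 2: Apply Bayes' theorem
P(S|T) = P(T|S) × P(S) / P(T)
       = 0.26520780 / 0.45223100
       = 0.5864


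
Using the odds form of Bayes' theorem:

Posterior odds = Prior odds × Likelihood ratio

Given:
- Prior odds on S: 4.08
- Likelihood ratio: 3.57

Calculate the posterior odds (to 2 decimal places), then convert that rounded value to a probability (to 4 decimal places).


Step 1: Calculate posterior odds
Posterior odds = Prior odds × LR
               = 4.08 × 3.57
               = 14.57

Step 2: Convert to probability
P(S|E) = Posterior odds / (1 + Posterior odds)
       = 14.57 / (1 + 14.57)
       = 14.57 / 15.57
       = 0.9358

The evidence increased P(S) from 0.8031 to 0.9358.
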